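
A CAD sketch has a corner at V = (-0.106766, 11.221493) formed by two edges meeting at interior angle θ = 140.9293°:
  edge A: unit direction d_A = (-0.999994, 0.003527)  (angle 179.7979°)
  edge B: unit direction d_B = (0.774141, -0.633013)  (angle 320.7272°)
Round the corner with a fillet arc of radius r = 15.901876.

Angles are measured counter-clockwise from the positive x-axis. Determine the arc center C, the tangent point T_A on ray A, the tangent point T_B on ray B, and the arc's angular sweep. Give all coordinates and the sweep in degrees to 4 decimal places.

center=(-5.8050,-4.6604) T_A=(-5.7489,11.2414) T_B=(4.2611,7.6499) sweep=39.0707

bisector direction at 250.2626° = (-0.337711,-0.941250)
center distance |VC| = r/sin(θ/2) = 15.901876/sin(70.4647°) = 16.873174
C = V + |VC|·bis = (-5.8050,-4.6604)
T_A = V + ((C−V)·d_A)·d_A = V + 5.6422·d_A = (-5.7489,11.2414)
T_B = V + ((C−V)·d_B)·d_B = V + 5.6422·d_B = (4.2611,7.6499)
sweep = 180° − θ = 39.0707°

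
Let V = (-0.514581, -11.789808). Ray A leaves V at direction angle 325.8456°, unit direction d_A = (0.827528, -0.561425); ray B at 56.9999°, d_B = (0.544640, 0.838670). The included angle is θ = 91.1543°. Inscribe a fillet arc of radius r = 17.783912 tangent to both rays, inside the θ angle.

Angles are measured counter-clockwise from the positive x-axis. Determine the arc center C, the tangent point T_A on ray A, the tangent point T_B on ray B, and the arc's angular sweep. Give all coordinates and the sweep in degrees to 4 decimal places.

bisector direction at 11.4228° = (0.980193,0.198047)
center distance |VC| = r/sin(θ/2) = 17.783912/sin(45.5772°) = 24.900688
C = V + |VC|·bis = (23.8929,-6.8583)
T_A = V + ((C−V)·d_A)·d_A = V + 17.4292·d_A = (13.9086,-21.5750)
T_B = V + ((C−V)·d_B)·d_B = V + 17.4292·d_B = (8.9781,2.8275)
sweep = 180° − θ = 88.8457°

center=(23.8929,-6.8583) T_A=(13.9086,-21.5750) T_B=(8.9781,2.8275) sweep=88.8457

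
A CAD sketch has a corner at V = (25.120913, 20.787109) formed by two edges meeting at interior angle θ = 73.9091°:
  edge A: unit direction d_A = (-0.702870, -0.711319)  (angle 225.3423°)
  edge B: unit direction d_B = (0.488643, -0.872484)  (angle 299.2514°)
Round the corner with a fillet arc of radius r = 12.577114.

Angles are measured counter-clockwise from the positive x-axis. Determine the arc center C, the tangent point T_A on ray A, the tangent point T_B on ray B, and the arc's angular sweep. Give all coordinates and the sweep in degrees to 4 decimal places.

center=(22.3167,0.0552) T_A=(13.3704,8.8953) T_B=(33.2900,6.2009) sweep=106.0909

bisector direction at 262.2969° = (-0.134041,-0.990976)
center distance |VC| = r/sin(θ/2) = 12.577114/sin(36.9545°) = 20.920667
C = V + |VC|·bis = (22.3167,0.0552)
T_A = V + ((C−V)·d_A)·d_A = V + 16.7180·d_A = (13.3704,8.8953)
T_B = V + ((C−V)·d_B)·d_B = V + 16.7180·d_B = (33.2900,6.2009)
sweep = 180° − θ = 106.0909°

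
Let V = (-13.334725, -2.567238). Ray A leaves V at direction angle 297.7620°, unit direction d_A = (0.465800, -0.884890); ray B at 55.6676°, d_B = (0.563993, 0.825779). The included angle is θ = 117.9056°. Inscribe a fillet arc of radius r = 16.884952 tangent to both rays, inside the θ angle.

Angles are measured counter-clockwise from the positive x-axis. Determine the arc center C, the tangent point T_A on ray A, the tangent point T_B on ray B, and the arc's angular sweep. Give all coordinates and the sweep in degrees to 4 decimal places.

center=(6.3412,-3.6966) T_A=(-8.6001,-11.5617) T_B=(-7.6020,5.8264) sweep=62.0944

bisector direction at 356.7148° = (0.998357,-0.057306)
center distance |VC| = r/sin(θ/2) = 16.884952/sin(58.9528°) = 19.708311
C = V + |VC|·bis = (6.3412,-3.6966)
T_A = V + ((C−V)·d_A)·d_A = V + 10.1644·d_A = (-8.6001,-11.5617)
T_B = V + ((C−V)·d_B)·d_B = V + 10.1644·d_B = (-7.6020,5.8264)
sweep = 180° − θ = 62.0944°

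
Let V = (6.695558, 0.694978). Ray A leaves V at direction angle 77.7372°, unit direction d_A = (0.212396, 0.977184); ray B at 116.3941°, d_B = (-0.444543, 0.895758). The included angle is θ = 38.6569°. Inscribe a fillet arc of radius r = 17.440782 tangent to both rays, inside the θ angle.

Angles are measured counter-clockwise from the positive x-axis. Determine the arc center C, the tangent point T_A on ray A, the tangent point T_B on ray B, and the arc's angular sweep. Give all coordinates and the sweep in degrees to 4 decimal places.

center=(0.2139,52.9887) T_A=(17.2567,49.2844) T_B=(-15.4088,45.2355) sweep=141.3431

bisector direction at 97.0657° = (-0.123007,0.992406)
center distance |VC| = r/sin(θ/2) = 17.440782/sin(19.3285°) = 52.693892
C = V + |VC|·bis = (0.2139,52.9887)
T_A = V + ((C−V)·d_A)·d_A = V + 49.7239·d_A = (17.2567,49.2844)
T_B = V + ((C−V)·d_B)·d_B = V + 49.7239·d_B = (-15.4088,45.2355)
sweep = 180° − θ = 141.3431°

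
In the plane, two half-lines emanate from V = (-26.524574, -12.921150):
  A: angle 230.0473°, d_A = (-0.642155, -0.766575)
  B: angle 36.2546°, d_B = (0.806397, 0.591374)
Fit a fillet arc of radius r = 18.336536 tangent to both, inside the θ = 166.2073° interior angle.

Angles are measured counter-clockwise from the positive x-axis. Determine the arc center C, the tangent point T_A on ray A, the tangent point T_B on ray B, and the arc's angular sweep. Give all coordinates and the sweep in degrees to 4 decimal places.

center=(-13.8924,-26.3961) T_A=(-27.9487,-14.6212) T_B=(-24.7362,-11.6096) sweep=13.7927

bisector direction at 313.1510° = (0.683923,-0.729554)
center distance |VC| = r/sin(θ/2) = 18.336536/sin(83.1037°) = 18.470168
C = V + |VC|·bis = (-13.8924,-26.3961)
T_A = V + ((C−V)·d_A)·d_A = V + 2.2178·d_A = (-27.9487,-14.6212)
T_B = V + ((C−V)·d_B)·d_B = V + 2.2178·d_B = (-24.7362,-11.6096)
sweep = 180° − θ = 13.7927°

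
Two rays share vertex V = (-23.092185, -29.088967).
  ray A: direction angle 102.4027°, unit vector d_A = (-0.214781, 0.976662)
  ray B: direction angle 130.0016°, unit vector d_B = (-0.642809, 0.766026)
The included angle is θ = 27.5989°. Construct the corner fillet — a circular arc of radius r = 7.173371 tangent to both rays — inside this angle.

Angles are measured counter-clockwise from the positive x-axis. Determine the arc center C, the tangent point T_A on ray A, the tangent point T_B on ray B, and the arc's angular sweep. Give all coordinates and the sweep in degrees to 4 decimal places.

bisector direction at 116.2022° = (-0.441540,0.897242)
center distance |VC| = r/sin(θ/2) = 7.173371/sin(13.7995°) = 30.073984
C = V + |VC|·bis = (-36.3710,-2.1053)
T_A = V + ((C−V)·d_A)·d_A = V + 29.2059·d_A = (-29.3651,-0.5646)
T_B = V + ((C−V)·d_B)·d_B = V + 29.2059·d_B = (-41.8660,-6.7164)
sweep = 180° − θ = 152.4011°

center=(-36.3710,-2.1053) T_A=(-29.3651,-0.5646) T_B=(-41.8660,-6.7164) sweep=152.4011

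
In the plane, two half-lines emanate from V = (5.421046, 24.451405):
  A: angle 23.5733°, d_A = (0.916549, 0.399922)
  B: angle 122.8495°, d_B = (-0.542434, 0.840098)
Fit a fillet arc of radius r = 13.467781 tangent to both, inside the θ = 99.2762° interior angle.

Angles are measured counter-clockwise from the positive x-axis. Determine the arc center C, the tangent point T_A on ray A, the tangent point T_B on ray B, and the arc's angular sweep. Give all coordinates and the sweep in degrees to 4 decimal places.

center=(10.5263,41.3730) T_A=(15.9124,29.0291) T_B=(-0.7880,34.0676) sweep=80.7238

bisector direction at 73.2114° = (0.288841,0.957377)
center distance |VC| = r/sin(θ/2) = 13.467781/sin(49.6381°) = 17.674970
C = V + |VC|·bis = (10.5263,41.3730)
T_A = V + ((C−V)·d_A)·d_A = V + 11.4465·d_A = (15.9124,29.0291)
T_B = V + ((C−V)·d_B)·d_B = V + 11.4465·d_B = (-0.7880,34.0676)
sweep = 180° − θ = 80.7238°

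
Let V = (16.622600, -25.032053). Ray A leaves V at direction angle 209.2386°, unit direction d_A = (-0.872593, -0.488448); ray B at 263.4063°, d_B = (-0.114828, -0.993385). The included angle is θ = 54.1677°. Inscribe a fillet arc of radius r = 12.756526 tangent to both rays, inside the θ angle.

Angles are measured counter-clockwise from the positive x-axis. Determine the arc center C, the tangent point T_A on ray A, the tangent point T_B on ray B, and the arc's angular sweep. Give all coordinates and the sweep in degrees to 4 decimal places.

bisector direction at 236.3225° = (-0.554518,-0.832171)
center distance |VC| = r/sin(θ/2) = 12.756526/sin(27.0839°) = 28.018219
C = V + |VC|·bis = (1.0860,-48.3480)
T_A = V + ((C−V)·d_A)·d_A = V + 24.9458·d_A = (-5.1449,-37.2168)
T_B = V + ((C−V)·d_B)·d_B = V + 24.9458·d_B = (13.7581,-49.8128)
sweep = 180° − θ = 125.8323°

center=(1.0860,-48.3480) T_A=(-5.1449,-37.2168) T_B=(13.7581,-49.8128) sweep=125.8323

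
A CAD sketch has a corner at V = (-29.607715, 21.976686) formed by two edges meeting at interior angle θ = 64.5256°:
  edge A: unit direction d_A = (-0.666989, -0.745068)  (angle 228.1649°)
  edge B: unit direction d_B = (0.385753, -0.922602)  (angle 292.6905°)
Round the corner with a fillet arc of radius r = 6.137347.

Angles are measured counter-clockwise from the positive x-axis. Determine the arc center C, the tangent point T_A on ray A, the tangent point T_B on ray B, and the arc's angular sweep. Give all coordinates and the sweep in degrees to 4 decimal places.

center=(-31.5196,10.6394) T_A=(-36.0924,14.7329) T_B=(-25.8573,13.0069) sweep=115.4744

bisector direction at 260.4277° = (-0.166292,-0.986077)
center distance |VC| = r/sin(θ/2) = 6.137347/sin(32.2628°) = 11.497391
C = V + |VC|·bis = (-31.5196,10.6394)
T_A = V + ((C−V)·d_A)·d_A = V + 9.7223·d_A = (-36.0924,14.7329)
T_B = V + ((C−V)·d_B)·d_B = V + 9.7223·d_B = (-25.8573,13.0069)
sweep = 180° − θ = 115.4744°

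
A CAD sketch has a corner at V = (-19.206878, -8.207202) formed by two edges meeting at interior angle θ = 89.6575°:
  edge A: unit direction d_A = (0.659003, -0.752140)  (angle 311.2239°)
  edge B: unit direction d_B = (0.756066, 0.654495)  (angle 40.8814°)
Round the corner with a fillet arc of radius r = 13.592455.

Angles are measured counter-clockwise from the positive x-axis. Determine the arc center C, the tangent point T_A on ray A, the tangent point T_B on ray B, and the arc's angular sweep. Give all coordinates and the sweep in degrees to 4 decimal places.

center=(0.0277,-9.5345) T_A=(-10.1957,-18.4919) T_B=(-8.8685,0.7423) sweep=90.3425

bisector direction at 356.0527° = (0.997628,-0.068840)
center distance |VC| = r/sin(θ/2) = 13.592455/sin(44.8287°) = 19.280347
C = V + |VC|·bis = (0.0277,-9.5345)
T_A = V + ((C−V)·d_A)·d_A = V + 13.6740·d_A = (-10.1957,-18.4919)
T_B = V + ((C−V)·d_B)·d_B = V + 13.6740·d_B = (-8.8685,0.7423)
sweep = 180° − θ = 90.3425°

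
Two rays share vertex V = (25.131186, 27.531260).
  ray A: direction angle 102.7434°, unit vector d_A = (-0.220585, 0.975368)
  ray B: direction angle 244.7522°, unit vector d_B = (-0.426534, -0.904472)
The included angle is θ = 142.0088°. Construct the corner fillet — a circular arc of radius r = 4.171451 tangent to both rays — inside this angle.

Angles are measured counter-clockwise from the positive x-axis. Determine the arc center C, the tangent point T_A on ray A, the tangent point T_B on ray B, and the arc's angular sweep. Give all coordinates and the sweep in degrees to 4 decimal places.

center=(20.7457,28.0117) T_A=(24.8144,28.9319) T_B=(24.5187,26.2325) sweep=37.9912

bisector direction at 173.7478° = (-0.994052,0.108905)
center distance |VC| = r/sin(θ/2) = 4.171451/sin(71.0044°) = 4.411696
C = V + |VC|·bis = (20.7457,28.0117)
T_A = V + ((C−V)·d_A)·d_A = V + 1.4360·d_A = (24.8144,28.9319)
T_B = V + ((C−V)·d_B)·d_B = V + 1.4360·d_B = (24.5187,26.2325)
sweep = 180° − θ = 37.9912°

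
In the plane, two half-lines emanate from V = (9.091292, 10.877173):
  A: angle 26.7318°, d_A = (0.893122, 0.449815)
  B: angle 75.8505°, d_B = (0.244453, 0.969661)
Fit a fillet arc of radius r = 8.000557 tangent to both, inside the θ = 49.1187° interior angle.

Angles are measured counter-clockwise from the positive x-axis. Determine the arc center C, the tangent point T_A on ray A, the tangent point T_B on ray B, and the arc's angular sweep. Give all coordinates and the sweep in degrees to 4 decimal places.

bisector direction at 51.2911° = (0.625363,0.780334)
center distance |VC| = r/sin(θ/2) = 8.000557/sin(24.5593°) = 19.248969
C = V + |VC|·bis = (21.1289,25.8978)
T_A = V + ((C−V)·d_A)·d_A = V + 17.5075·d_A = (24.7277,18.7523)
T_B = V + ((C−V)·d_B)·d_B = V + 17.5075·d_B = (13.3711,27.8536)
sweep = 180° − θ = 130.8813°

center=(21.1289,25.8978) T_A=(24.7277,18.7523) T_B=(13.3711,27.8536) sweep=130.8813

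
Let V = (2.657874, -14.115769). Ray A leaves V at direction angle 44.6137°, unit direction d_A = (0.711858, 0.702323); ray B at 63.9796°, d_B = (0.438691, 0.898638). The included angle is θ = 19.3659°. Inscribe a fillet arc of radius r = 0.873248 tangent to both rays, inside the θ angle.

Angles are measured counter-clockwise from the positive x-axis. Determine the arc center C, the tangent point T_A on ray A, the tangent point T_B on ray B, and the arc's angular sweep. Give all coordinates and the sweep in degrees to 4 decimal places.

center=(5.6878,-9.8997) T_A=(6.3011,-10.5214) T_B=(4.9030,-9.5166) sweep=160.6341

bisector direction at 54.2967° = (0.583589,0.812049)
center distance |VC| = r/sin(θ/2) = 0.873248/sin(9.6829°) = 5.191846
C = V + |VC|·bis = (5.6878,-9.8997)
T_A = V + ((C−V)·d_A)·d_A = V + 5.1179·d_A = (6.3011,-10.5214)
T_B = V + ((C−V)·d_B)·d_B = V + 5.1179·d_B = (4.9030,-9.5166)
sweep = 180° − θ = 160.6341°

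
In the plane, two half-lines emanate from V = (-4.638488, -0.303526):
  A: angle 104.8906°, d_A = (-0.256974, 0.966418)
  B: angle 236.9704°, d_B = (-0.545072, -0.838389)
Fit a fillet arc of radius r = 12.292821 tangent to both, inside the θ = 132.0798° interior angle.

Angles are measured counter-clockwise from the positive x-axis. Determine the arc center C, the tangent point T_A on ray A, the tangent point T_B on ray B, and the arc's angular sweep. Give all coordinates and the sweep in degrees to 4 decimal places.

center=(-17.9223,1.8169) T_A=(-6.0423,4.9759) T_B=(-7.6161,-4.8835) sweep=47.9202

bisector direction at 170.9305° = (-0.987498,0.157632)
center distance |VC| = r/sin(θ/2) = 12.292821/sin(66.0399°) = 13.452000
C = V + |VC|·bis = (-17.9223,1.8169)
T_A = V + ((C−V)·d_A)·d_A = V + 5.4629·d_A = (-6.0423,4.9759)
T_B = V + ((C−V)·d_B)·d_B = V + 5.4629·d_B = (-7.6161,-4.8835)
sweep = 180° − θ = 47.9202°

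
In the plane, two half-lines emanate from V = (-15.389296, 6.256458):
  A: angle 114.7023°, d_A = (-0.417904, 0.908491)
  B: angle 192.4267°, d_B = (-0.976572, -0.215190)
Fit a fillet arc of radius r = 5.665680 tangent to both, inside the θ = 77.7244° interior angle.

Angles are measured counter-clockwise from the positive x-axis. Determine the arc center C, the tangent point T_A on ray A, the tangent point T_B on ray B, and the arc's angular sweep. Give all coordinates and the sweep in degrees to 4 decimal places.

bisector direction at 153.5645° = (-0.895436,0.445190)
center distance |VC| = r/sin(θ/2) = 5.665680/sin(38.8622°) = 9.029699
C = V + |VC|·bis = (-23.4748,10.2764)
T_A = V + ((C−V)·d_A)·d_A = V + 7.0310·d_A = (-18.3276,12.6441)
T_B = V + ((C−V)·d_B)·d_B = V + 7.0310·d_B = (-22.2556,4.7434)
sweep = 180° − θ = 102.2756°

center=(-23.4748,10.2764) T_A=(-18.3276,12.6441) T_B=(-22.2556,4.7434) sweep=102.2756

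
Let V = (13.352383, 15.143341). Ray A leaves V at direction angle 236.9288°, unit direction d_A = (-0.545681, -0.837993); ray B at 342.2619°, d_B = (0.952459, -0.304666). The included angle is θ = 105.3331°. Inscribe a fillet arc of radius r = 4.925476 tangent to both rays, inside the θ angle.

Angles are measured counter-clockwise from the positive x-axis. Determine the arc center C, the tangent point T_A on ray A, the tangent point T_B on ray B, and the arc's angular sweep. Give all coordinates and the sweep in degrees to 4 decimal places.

center=(15.4299,9.3075) T_A=(11.3024,11.9952) T_B=(16.9305,13.9988) sweep=74.6669

bisector direction at 289.5953° = (0.335375,-0.942085)
center distance |VC| = r/sin(θ/2) = 4.925476/sin(52.6666°) = 6.194636
C = V + |VC|·bis = (15.4299,9.3075)
T_A = V + ((C−V)·d_A)·d_A = V + 3.7568·d_A = (11.3024,11.9952)
T_B = V + ((C−V)·d_B)·d_B = V + 3.7568·d_B = (16.9305,13.9988)
sweep = 180° − θ = 74.6669°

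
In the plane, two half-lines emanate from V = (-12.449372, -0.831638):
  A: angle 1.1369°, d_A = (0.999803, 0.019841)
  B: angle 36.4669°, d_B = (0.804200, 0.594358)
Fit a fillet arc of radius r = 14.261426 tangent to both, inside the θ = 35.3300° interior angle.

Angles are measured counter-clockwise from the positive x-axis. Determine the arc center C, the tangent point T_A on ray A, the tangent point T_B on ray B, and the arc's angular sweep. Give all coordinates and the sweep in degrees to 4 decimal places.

bisector direction at 18.8019° = (0.946639,0.322297)
center distance |VC| = r/sin(θ/2) = 14.261426/sin(17.6650°) = 46.997450
C = V + |VC|·bis = (32.0402,14.3155)
T_A = V + ((C−V)·d_A)·d_A = V + 44.7814·d_A = (32.3232,0.0569)
T_B = V + ((C−V)·d_B)·d_B = V + 44.7814·d_B = (23.5638,25.7845)
sweep = 180° − θ = 144.6700°

center=(32.0402,14.3155) T_A=(32.3232,0.0569) T_B=(23.5638,25.7845) sweep=144.6700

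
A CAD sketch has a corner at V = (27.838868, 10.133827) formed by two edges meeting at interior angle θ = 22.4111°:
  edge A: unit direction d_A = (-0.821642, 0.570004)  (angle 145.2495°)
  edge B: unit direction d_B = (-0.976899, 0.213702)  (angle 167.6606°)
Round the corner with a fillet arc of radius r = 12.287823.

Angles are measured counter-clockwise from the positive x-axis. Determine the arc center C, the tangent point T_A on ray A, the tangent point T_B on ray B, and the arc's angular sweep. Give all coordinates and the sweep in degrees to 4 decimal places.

bisector direction at 156.4550° = (-0.916747,0.399468)
center distance |VC| = r/sin(θ/2) = 12.287823/sin(11.2056°) = 63.231939
C = V + |VC|·bis = (-30.1288,35.3930)
T_A = V + ((C−V)·d_A)·d_A = V + 62.0265·d_A = (-23.1247,45.4892)
T_B = V + ((C−V)·d_B)·d_B = V + 62.0265·d_B = (-32.7548,23.3890)
sweep = 180° − θ = 157.5889°

center=(-30.1288,35.3930) T_A=(-23.1247,45.4892) T_B=(-32.7548,23.3890) sweep=157.5889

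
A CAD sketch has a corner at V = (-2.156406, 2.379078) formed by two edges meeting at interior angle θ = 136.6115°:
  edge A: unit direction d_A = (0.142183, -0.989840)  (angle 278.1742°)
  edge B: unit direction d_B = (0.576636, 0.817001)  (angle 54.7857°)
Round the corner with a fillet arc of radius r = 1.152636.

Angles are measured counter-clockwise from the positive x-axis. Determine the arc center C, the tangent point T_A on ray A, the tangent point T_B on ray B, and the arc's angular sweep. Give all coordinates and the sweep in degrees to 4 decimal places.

bisector direction at 346.4799° = (0.972288,-0.233786)
center distance |VC| = r/sin(θ/2) = 1.152636/sin(68.3058°) = 1.240501
C = V + |VC|·bis = (-0.9503,2.0891)
T_A = V + ((C−V)·d_A)·d_A = V + 0.4586·d_A = (-2.0912,1.9252)
T_B = V + ((C−V)·d_B)·d_B = V + 0.4586·d_B = (-1.8920,2.7537)
sweep = 180° − θ = 43.3885°

center=(-0.9503,2.0891) T_A=(-2.0912,1.9252) T_B=(-1.8920,2.7537) sweep=43.3885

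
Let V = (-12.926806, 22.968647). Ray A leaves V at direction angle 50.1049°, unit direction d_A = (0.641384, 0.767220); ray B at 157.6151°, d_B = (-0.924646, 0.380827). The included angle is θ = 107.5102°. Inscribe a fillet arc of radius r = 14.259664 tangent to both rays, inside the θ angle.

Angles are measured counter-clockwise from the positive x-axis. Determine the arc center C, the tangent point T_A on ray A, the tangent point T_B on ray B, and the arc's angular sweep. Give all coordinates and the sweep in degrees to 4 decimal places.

bisector direction at 103.8600° = (-0.239550,0.970884)
center distance |VC| = r/sin(θ/2) = 14.259664/sin(53.7551°) = 17.680983
C = V + |VC|·bis = (-17.1623,40.1348)
T_A = V + ((C−V)·d_A)·d_A = V + 10.4537·d_A = (-6.2220,30.9889)
T_B = V + ((C−V)·d_B)·d_B = V + 10.4537·d_B = (-22.5928,26.9497)
sweep = 180° − θ = 72.4898°

center=(-17.1623,40.1348) T_A=(-6.2220,30.9889) T_B=(-22.5928,26.9497) sweep=72.4898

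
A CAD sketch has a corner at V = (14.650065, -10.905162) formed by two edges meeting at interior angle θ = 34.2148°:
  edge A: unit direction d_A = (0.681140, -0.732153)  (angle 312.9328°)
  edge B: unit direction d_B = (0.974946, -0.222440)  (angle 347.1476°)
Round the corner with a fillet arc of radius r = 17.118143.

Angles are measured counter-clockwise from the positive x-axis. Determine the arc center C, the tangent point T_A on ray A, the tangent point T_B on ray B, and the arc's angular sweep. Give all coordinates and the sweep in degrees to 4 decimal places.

bisector direction at 330.0402° = (0.866376,-0.499392)
center distance |VC| = r/sin(θ/2) = 17.118143/sin(17.1074°) = 58.192561
C = V + |VC|·bis = (65.0667,-39.9661)
T_A = V + ((C−V)·d_A)·d_A = V + 55.6178·d_A = (52.5336,-51.6259)
T_B = V + ((C−V)·d_B)·d_B = V + 55.6178·d_B = (68.8745,-23.2768)
sweep = 180° − θ = 145.7852°

center=(65.0667,-39.9661) T_A=(52.5336,-51.6259) T_B=(68.8745,-23.2768) sweep=145.7852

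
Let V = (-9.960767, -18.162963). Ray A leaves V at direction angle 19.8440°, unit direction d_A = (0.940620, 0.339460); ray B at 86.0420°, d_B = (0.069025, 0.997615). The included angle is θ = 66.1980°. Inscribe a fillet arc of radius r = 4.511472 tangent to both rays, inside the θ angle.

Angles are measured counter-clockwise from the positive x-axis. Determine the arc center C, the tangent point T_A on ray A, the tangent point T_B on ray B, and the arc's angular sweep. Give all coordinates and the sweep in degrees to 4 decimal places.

center=(-4.9823,-11.5700) T_A=(-3.4509,-15.8136) T_B=(-9.4831,-11.2586) sweep=113.8020

bisector direction at 52.9430° = (0.602609,0.798036)
center distance |VC| = r/sin(θ/2) = 4.511472/sin(33.0990°) = 8.261448
C = V + |VC|·bis = (-4.9823,-11.5700)
T_A = V + ((C−V)·d_A)·d_A = V + 6.9208·d_A = (-3.4509,-15.8136)
T_B = V + ((C−V)·d_B)·d_B = V + 6.9208·d_B = (-9.4831,-11.2586)
sweep = 180° − θ = 113.8020°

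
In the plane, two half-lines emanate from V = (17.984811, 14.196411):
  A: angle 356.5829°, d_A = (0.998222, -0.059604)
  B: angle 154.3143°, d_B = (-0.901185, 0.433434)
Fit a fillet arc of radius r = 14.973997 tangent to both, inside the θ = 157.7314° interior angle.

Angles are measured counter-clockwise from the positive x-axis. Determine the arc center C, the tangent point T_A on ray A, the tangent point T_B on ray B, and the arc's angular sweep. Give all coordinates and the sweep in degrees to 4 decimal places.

bisector direction at 75.4486° = (0.251248,0.967923)
center distance |VC| = r/sin(θ/2) = 14.973997/sin(78.8657°) = 15.261256
C = V + |VC|·bis = (21.8192,28.9681)
T_A = V + ((C−V)·d_A)·d_A = V + 2.9471·d_A = (20.9267,14.0208)
T_B = V + ((C−V)·d_B)·d_B = V + 2.9471·d_B = (15.3289,15.4738)
sweep = 180° − θ = 22.2686°

center=(21.8192,28.9681) T_A=(20.9267,14.0208) T_B=(15.3289,15.4738) sweep=22.2686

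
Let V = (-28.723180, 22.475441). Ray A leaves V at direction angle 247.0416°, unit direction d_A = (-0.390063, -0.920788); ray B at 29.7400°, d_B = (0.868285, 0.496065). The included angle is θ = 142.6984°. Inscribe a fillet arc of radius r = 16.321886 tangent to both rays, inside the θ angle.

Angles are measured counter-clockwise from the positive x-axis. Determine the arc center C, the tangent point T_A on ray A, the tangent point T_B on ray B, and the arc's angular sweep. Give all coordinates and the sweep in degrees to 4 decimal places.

bisector direction at 318.3908° = (0.747691,-0.664046)
center distance |VC| = r/sin(θ/2) = 16.321886/sin(71.3492°) = 17.226533
C = V + |VC|·bis = (-15.8430,11.0362)
T_A = V + ((C−V)·d_A)·d_A = V + 5.5090·d_A = (-30.8720,17.4028)
T_B = V + ((C−V)·d_B)·d_B = V + 5.5090·d_B = (-23.9398,25.2083)
sweep = 180° − θ = 37.3016°

center=(-15.8430,11.0362) T_A=(-30.8720,17.4028) T_B=(-23.9398,25.2083) sweep=37.3016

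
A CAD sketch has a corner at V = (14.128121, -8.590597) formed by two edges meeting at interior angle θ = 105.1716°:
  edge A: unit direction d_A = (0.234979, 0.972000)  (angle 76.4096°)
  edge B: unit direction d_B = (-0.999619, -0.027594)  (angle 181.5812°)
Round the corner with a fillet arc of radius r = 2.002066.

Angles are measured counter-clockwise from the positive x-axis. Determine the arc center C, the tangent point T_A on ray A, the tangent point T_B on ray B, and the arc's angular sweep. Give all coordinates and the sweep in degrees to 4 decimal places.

bisector direction at 128.9954° = (-0.629258,0.777196)
center distance |VC| = r/sin(θ/2) = 2.002066/sin(52.5858°) = 2.520655
C = V + |VC|·bis = (12.5420,-6.6316)
T_A = V + ((C−V)·d_A)·d_A = V + 1.5315·d_A = (14.4880,-7.1020)
T_B = V + ((C−V)·d_B)·d_B = V + 1.5315·d_B = (12.5972,-8.6329)
sweep = 180° − θ = 74.8284°

center=(12.5420,-6.6316) T_A=(14.4880,-7.1020) T_B=(12.5972,-8.6329) sweep=74.8284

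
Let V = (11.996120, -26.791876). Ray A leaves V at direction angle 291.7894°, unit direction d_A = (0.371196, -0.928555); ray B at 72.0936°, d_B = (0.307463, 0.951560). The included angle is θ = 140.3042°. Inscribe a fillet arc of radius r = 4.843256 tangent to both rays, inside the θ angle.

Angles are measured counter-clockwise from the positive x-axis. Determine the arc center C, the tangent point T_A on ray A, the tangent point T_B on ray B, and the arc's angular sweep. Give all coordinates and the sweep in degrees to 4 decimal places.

center=(17.1423,-26.6174) T_A=(12.6451,-28.4152) T_B=(12.5336,-25.1283) sweep=39.6958

bisector direction at 1.9415° = (0.999426,0.033879)
center distance |VC| = r/sin(θ/2) = 4.843256/sin(70.1521°) = 5.149128
C = V + |VC|·bis = (17.1423,-26.6174)
T_A = V + ((C−V)·d_A)·d_A = V + 1.7483·d_A = (12.6451,-28.4152)
T_B = V + ((C−V)·d_B)·d_B = V + 1.7483·d_B = (12.5336,-25.1283)
sweep = 180° − θ = 39.6958°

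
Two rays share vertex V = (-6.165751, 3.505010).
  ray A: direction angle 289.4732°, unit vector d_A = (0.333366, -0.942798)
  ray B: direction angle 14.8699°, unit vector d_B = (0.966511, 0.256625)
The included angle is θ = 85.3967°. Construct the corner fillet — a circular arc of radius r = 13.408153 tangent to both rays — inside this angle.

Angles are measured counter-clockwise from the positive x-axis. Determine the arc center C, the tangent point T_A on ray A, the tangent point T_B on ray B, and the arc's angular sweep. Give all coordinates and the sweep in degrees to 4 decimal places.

bisector direction at 332.1716° = (0.884349,-0.466826)
center distance |VC| = r/sin(θ/2) = 13.408153/sin(42.6983°) = 19.771998
C = V + |VC|·bis = (11.3196,-5.7251)
T_A = V + ((C−V)·d_A)·d_A = V + 14.5311·d_A = (-1.3216,-10.1949)
T_B = V + ((C−V)·d_B)·d_B = V + 14.5311·d_B = (7.8787,7.2341)
sweep = 180° − θ = 94.6033°

center=(11.3196,-5.7251) T_A=(-1.3216,-10.1949) T_B=(7.8787,7.2341) sweep=94.6033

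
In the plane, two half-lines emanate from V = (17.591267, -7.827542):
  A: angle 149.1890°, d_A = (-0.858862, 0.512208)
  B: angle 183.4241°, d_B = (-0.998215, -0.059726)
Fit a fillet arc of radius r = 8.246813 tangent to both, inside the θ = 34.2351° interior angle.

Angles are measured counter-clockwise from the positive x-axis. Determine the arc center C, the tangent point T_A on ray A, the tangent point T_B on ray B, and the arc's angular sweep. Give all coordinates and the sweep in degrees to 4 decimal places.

bisector direction at 166.3066° = (-0.971576,0.236727)
center distance |VC| = r/sin(θ/2) = 8.246813/sin(17.1176°) = 28.018642
C = V + |VC|·bis = (-9.6310,-1.1948)
T_A = V + ((C−V)·d_A)·d_A = V + 26.7775·d_A = (-5.4069,5.8881)
T_B = V + ((C−V)·d_B)·d_B = V + 26.7775·d_B = (-9.1384,-9.4269)
sweep = 180° − θ = 145.7649°

center=(-9.6310,-1.1948) T_A=(-5.4069,5.8881) T_B=(-9.1384,-9.4269) sweep=145.7649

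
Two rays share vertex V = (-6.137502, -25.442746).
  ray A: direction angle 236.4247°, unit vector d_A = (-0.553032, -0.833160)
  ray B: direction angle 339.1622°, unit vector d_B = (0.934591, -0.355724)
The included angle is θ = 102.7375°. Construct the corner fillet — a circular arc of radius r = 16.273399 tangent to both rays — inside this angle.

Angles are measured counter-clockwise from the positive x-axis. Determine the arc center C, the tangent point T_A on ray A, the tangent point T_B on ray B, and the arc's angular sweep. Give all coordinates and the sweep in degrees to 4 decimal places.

bisector direction at 287.7935° = (0.305586,-0.952164)
center distance |VC| = r/sin(θ/2) = 16.273399/sin(51.3687°) = 20.831815
C = V + |VC|·bis = (0.2284,-45.2781)
T_A = V + ((C−V)·d_A)·d_A = V + 13.0054·d_A = (-13.3299,-36.2783)
T_B = V + ((C−V)·d_B)·d_B = V + 13.0054·d_B = (6.0173,-30.0691)
sweep = 180° − θ = 77.2625°

center=(0.2284,-45.2781) T_A=(-13.3299,-36.2783) T_B=(6.0173,-30.0691) sweep=77.2625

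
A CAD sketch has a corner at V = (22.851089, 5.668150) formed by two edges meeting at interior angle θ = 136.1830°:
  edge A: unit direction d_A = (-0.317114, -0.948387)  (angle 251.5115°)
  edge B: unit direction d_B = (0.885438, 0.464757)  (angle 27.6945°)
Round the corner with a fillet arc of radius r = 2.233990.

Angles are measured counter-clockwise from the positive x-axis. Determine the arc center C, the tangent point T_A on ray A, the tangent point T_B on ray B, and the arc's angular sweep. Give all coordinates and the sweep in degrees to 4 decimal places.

center=(24.6849,4.1076) T_A=(22.5662,4.8161) T_B=(23.6466,6.0857) sweep=43.8170

bisector direction at 319.6030° = (0.761572,-0.648080)
center distance |VC| = r/sin(θ/2) = 2.233990/sin(68.0915°) = 2.407885
C = V + |VC|·bis = (24.6849,4.1076)
T_A = V + ((C−V)·d_A)·d_A = V + 0.8984·d_A = (22.5662,4.8161)
T_B = V + ((C−V)·d_B)·d_B = V + 0.8984·d_B = (23.6466,6.0857)
sweep = 180° − θ = 43.8170°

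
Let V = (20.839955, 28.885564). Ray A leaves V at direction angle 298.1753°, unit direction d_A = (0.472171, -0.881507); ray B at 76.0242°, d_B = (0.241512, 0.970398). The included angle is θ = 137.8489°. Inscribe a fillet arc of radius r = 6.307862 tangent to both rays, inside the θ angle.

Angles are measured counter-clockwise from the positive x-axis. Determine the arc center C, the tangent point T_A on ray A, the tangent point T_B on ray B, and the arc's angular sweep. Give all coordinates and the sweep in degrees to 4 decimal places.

bisector direction at 7.0997° = (0.992332,0.123597)
center distance |VC| = r/sin(θ/2) = 6.307862/sin(68.9244°) = 6.760062
C = V + |VC|·bis = (27.5482,29.7211)
T_A = V + ((C−V)·d_A)·d_A = V + 2.4309·d_A = (21.9878,26.7427)
T_B = V + ((C−V)·d_B)·d_B = V + 2.4309·d_B = (21.4270,31.2445)
sweep = 180° − θ = 42.1511°

center=(27.5482,29.7211) T_A=(21.9878,26.7427) T_B=(21.4270,31.2445) sweep=42.1511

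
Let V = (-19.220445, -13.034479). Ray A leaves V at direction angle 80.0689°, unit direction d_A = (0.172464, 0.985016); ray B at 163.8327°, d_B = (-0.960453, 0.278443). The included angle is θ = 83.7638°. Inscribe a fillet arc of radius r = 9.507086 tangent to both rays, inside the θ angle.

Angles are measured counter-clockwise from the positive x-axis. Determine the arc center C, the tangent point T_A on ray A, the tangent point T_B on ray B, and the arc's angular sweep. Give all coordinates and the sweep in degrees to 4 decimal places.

center=(-26.7565,-0.9512) T_A=(-17.3919,-2.5908) T_B=(-29.4037,-10.0823) sweep=96.2362

bisector direction at 121.9508° = (-0.529191,0.848503)
center distance |VC| = r/sin(θ/2) = 9.507086/sin(41.8819°) = 14.240748
C = V + |VC|·bis = (-26.7565,-0.9512)
T_A = V + ((C−V)·d_A)·d_A = V + 10.6026·d_A = (-17.3919,-2.5908)
T_B = V + ((C−V)·d_B)·d_B = V + 10.6026·d_B = (-29.4037,-10.0823)
sweep = 180° − θ = 96.2362°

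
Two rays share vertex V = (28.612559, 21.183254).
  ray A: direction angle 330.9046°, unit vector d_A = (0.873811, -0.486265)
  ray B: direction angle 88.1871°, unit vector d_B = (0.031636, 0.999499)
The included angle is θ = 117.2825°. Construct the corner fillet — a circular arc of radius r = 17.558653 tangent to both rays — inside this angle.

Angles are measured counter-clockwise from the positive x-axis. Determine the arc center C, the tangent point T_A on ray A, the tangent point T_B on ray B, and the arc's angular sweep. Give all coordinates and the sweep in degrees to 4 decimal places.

center=(46.5009,31.3229) T_A=(37.9628,15.9800) T_B=(28.9511,31.8784) sweep=62.7175

bisector direction at 29.5458° = (0.869961,0.493120)
center distance |VC| = r/sin(θ/2) = 17.558653/sin(58.6412°) = 20.562273
C = V + |VC|·bis = (46.5009,31.3229)
T_A = V + ((C−V)·d_A)·d_A = V + 10.7005·d_A = (37.9628,15.9800)
T_B = V + ((C−V)·d_B)·d_B = V + 10.7005·d_B = (28.9511,31.8784)
sweep = 180° − θ = 62.7175°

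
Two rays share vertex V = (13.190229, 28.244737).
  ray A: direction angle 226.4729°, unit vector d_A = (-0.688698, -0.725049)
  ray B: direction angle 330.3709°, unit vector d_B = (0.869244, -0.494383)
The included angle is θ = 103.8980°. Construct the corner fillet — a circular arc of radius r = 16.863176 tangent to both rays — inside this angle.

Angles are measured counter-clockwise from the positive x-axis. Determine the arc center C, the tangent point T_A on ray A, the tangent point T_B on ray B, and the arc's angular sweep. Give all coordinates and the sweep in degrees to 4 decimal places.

center=(16.3266,7.0611) T_A=(4.1000,18.6747) T_B=(24.6635,21.7193) sweep=76.1020

bisector direction at 278.4219° = (0.146461,-0.989216)
center distance |VC| = r/sin(θ/2) = 16.863176/sin(51.9490°) = 21.414578
C = V + |VC|·bis = (16.3266,7.0611)
T_A = V + ((C−V)·d_A)·d_A = V + 13.1991·d_A = (4.1000,18.6747)
T_B = V + ((C−V)·d_B)·d_B = V + 13.1991·d_B = (24.6635,21.7193)
sweep = 180° − θ = 76.1020°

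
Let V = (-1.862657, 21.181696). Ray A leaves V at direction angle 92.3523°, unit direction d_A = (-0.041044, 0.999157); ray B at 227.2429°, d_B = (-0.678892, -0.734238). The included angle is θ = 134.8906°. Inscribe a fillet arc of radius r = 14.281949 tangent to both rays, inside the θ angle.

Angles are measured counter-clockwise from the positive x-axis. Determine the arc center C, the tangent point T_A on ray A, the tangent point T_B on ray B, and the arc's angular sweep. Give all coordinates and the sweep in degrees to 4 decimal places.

center=(-16.3760,26.5223) T_A=(-2.1061,27.1085) T_B=(-5.8897,16.8264) sweep=45.1094

bisector direction at 159.7976° = (-0.938479,0.345338)
center distance |VC| = r/sin(θ/2) = 14.281949/sin(67.4453°) = 15.464793
C = V + |VC|·bis = (-16.3760,26.5223)
T_A = V + ((C−V)·d_A)·d_A = V + 5.9318·d_A = (-2.1061,27.1085)
T_B = V + ((C−V)·d_B)·d_B = V + 5.9318·d_B = (-5.8897,16.8264)
sweep = 180° − θ = 45.1094°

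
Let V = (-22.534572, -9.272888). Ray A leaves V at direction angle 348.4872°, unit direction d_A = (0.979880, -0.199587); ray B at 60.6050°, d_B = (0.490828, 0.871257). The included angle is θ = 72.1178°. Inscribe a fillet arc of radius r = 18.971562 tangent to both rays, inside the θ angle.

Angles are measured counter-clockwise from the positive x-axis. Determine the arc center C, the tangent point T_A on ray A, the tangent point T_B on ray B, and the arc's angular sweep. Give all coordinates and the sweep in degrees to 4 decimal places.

bisector direction at 24.5461° = (0.909627,0.415425)
center distance |VC| = r/sin(θ/2) = 18.971562/sin(36.0589°) = 32.230762
C = V + |VC|·bis = (6.7834,4.1166)
T_A = V + ((C−V)·d_A)·d_A = V + 26.0557·d_A = (2.9969,-14.4733)
T_B = V + ((C−V)·d_B)·d_B = V + 26.0557·d_B = (-9.7457,13.4284)
sweep = 180° − θ = 107.8822°

center=(6.7834,4.1166) T_A=(2.9969,-14.4733) T_B=(-9.7457,13.4284) sweep=107.8822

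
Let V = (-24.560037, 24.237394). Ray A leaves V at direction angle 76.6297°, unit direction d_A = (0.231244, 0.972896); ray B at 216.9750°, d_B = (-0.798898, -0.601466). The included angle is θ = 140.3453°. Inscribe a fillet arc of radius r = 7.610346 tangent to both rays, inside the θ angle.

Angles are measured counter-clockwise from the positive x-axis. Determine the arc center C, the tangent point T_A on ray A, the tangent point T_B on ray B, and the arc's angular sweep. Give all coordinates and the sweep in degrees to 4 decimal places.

bisector direction at 146.8024° = (-0.836787,0.547529)
center distance |VC| = r/sin(θ/2) = 7.610346/sin(70.1727°) = 8.089925
C = V + |VC|·bis = (-31.3296,28.6669)
T_A = V + ((C−V)·d_A)·d_A = V + 2.7440·d_A = (-23.9255,26.9070)
T_B = V + ((C−V)·d_B)·d_B = V + 2.7440·d_B = (-26.7522,22.5870)
sweep = 180° − θ = 39.6547°

center=(-31.3296,28.6669) T_A=(-23.9255,26.9070) T_B=(-26.7522,22.5870) sweep=39.6547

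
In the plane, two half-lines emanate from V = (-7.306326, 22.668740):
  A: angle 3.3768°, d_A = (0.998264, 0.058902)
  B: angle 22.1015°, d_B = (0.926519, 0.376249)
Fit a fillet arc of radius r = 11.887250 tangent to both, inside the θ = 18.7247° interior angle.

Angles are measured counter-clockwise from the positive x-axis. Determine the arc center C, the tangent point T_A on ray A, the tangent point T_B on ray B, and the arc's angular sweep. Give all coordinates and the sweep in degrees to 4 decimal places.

bisector direction at 12.7392° = (0.975384,0.220513)
center distance |VC| = r/sin(θ/2) = 11.887250/sin(9.3623°) = 73.072430
C = V + |VC|·bis = (63.9674,38.7821)
T_A = V + ((C−V)·d_A)·d_A = V + 72.0991·d_A = (64.6675,26.9155)
T_B = V + ((C−V)·d_B)·d_B = V + 72.0991·d_B = (59.4948,49.7959)
sweep = 180° − θ = 161.2753°

center=(63.9674,38.7821) T_A=(64.6675,26.9155) T_B=(59.4948,49.7959) sweep=161.2753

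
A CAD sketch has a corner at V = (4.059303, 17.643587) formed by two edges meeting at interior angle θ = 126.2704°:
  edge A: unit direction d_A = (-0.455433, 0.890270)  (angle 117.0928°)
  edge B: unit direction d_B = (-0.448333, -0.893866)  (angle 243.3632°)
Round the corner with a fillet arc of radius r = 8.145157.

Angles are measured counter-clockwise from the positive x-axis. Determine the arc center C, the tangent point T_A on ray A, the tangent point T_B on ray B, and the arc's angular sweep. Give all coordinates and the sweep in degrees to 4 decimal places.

center=(-5.0712,17.6073) T_A=(2.1802,21.3168) T_B=(2.2095,13.9555) sweep=53.7296

bisector direction at 180.2280° = (-0.999992,-0.003979)
center distance |VC| = r/sin(θ/2) = 8.145157/sin(63.1352°) = 9.130571
C = V + |VC|·bis = (-5.0712,17.6073)
T_A = V + ((C−V)·d_A)·d_A = V + 4.1260·d_A = (2.1802,21.3168)
T_B = V + ((C−V)·d_B)·d_B = V + 4.1260·d_B = (2.2095,13.9555)
sweep = 180° − θ = 53.7296°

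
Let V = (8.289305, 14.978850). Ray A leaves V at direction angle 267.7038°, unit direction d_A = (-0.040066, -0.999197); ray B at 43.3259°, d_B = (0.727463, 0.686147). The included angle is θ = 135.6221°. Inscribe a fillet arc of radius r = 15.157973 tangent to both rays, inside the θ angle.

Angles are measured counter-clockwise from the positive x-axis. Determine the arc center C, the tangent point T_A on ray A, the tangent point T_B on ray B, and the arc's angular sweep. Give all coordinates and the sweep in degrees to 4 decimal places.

center=(23.1874,8.1941) T_A=(8.0416,8.8014) T_B=(12.7868,19.2209) sweep=44.3779

bisector direction at 335.5148° = (0.910069,-0.414457)
center distance |VC| = r/sin(θ/2) = 15.157973/sin(67.8110°) = 16.370301
C = V + |VC|·bis = (23.1874,8.1941)
T_A = V + ((C−V)·d_A)·d_A = V + 6.1824·d_A = (8.0416,8.8014)
T_B = V + ((C−V)·d_B)·d_B = V + 6.1824·d_B = (12.7868,19.2209)
sweep = 180° − θ = 44.3779°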